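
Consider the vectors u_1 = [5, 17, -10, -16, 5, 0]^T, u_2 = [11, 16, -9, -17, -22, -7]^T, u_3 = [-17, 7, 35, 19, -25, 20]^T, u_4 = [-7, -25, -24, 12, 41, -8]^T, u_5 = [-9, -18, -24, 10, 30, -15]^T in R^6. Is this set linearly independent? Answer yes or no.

Form the matrix with these vectors as rows and row reduce.
R2 ← R2 − (11/5)·R1: [0, -107/5, 13, 91/5, -33, -7]
R3 ← R3 + (17/5)·R1: [0, 324/5, 1, -177/5, -8, 20]
R4 ← R4 + (7/5)·R1: [0, -6/5, -38, -52/5, 48, -8]
R5 ← R5 + (9/5)·R1: [0, 63/5, -42, -94/5, 39, -15]
R3 ← R3 + (324/107)·R2: [0, 0, 4319/107, 2109/107, -11548/107, -128/107]
R4 ← R4 − (6/107)·R2: [0, 0, -4144/107, -1222/107, 5334/107, -814/107]
R5 ← R5 + (63/107)·R2: [0, 0, -3675/107, -865/107, 2094/107, -2046/107]
R4 ← R4 + (592/617)·R3: [0, 0, 0, 4622/617, -33134/617, -5402/617]
R5 ← R5 + (525/617)·R3: [0, 0, 0, 5360/617, -44586/617, -12426/617]
R5 ← R5 − (2680/2311)·R4: [0, 0, 0, 0, -23078/2311, -23078/2311]
5 nonzero rows, so the 5 vectors span a space of dimension 5.
Since 5 = 5, the vectors are linearly independent.

yes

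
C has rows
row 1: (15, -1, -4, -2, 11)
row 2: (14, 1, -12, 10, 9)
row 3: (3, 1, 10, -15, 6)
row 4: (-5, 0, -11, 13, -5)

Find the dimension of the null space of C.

Row reduce to echelon form.
R2 ← R2 − (14/15)·R1: [0, 29/15, -124/15, 178/15, -19/15]
R3 ← R3 − (1/5)·R1: [0, 6/5, 54/5, -73/5, 19/5]
R4 ← R4 + (1/3)·R1: [0, -1/3, -37/3, 37/3, -4/3]
R3 ← R3 − (18/29)·R2: [0, 0, 462/29, -637/29, 133/29]
R4 ← R4 + (5/29)·R2: [0, 0, -399/29, 417/29, -45/29]
R4 ← R4 + (19/22)·R3: [0, 0, 0, -101/22, 53/22]
4 nonzero rows, so rank(C) = 4.
C has 5 columns; by rank–nullity, nullity = 5 − 4 = 1.

1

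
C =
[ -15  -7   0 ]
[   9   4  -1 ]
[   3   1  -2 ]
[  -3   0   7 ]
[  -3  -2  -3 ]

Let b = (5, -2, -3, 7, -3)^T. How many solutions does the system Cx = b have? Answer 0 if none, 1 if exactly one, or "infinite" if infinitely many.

Row reduce the augmented matrix [C | b].
R2 ← R2 + (3/5)·R1: [0, -1/5, -1, 1]
R3 ← R3 + (1/5)·R1: [0, -2/5, -2, -2]
R4 ← R4 − (1/5)·R1: [0, 7/5, 7, 6]
R5 ← R5 − (1/5)·R1: [0, -3/5, -3, -4]
R3 ← R3 − (2)·R2: [0, 0, 0, -4]
R4 ← R4 + (7)·R2: [0, 0, 0, 13]
R5 ← R5 − (3)·R2: [0, 0, 0, -7]
R4 ← R4 + (13/4)·R3: [0, 0, 0, 0]
R5 ← R5 − (7/4)·R3: [0, 0, 0, 0]
The echelon form has 3 nonzero rows; the last pivot sits in the augmented column, so rank(C) = 2 but rank([C|b]) = 3.
Since the ranks differ, the system is inconsistent.
It has no solutions.

0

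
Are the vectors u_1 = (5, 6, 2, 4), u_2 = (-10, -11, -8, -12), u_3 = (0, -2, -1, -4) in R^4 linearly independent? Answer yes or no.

yes

Form the matrix with these vectors as rows and row reduce.
R2 ← R2 + (2)·R1: [0, 1, -4, -4]
R3 ← R3 + (2)·R2: [0, 0, -9, -12]
3 nonzero rows, so the 3 vectors span a space of dimension 3.
Since 3 = 3, the vectors are linearly independent.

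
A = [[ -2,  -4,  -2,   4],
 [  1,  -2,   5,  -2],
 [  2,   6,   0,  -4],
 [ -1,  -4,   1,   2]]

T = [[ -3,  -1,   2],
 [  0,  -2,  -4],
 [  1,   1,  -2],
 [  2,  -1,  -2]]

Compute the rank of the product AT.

First compute AT:
[[ 12,   4,   8],
 [ -2,  10,   4],
 [-14, -10, -12],
 [  8,   8,   8]]
Now row reduce the product.
R2 ← R2 + (1/6)·R1: [0, 32/3, 16/3]
R3 ← R3 + (7/6)·R1: [0, -16/3, -8/3]
R4 ← R4 − (2/3)·R1: [0, 16/3, 8/3]
R3 ← R3 + (1/2)·R2: [0, 0, 0]
R4 ← R4 − (1/2)·R2: [0, 0, 0]
2 nonzero rows, so rank(AT) = 2.

2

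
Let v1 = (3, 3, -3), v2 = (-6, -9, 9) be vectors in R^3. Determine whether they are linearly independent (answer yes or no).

yes

Form the matrix with these vectors as rows and row reduce.
R2 ← R2 + (2)·R1: [0, -3, 3]
2 nonzero rows, so the 2 vectors span a space of dimension 2.
Since 2 = 2, the vectors are linearly independent.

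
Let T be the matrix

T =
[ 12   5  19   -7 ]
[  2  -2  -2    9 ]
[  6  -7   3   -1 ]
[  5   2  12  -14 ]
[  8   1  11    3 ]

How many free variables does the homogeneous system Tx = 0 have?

Row reduce to echelon form.
R2 ← R2 − (1/6)·R1: [0, -17/6, -31/6, 61/6]
R3 ← R3 − (1/2)·R1: [0, -19/2, -13/2, 5/2]
R4 ← R4 − (5/12)·R1: [0, -1/12, 49/12, -133/12]
R5 ← R5 − (2/3)·R1: [0, -7/3, -5/3, 23/3]
R3 ← R3 − (57/17)·R2: [0, 0, 184/17, -537/17]
R4 ← R4 − (1/34)·R2: [0, 0, 72/17, -387/34]
R5 ← R5 − (14/17)·R2: [0, 0, 44/17, -12/17]
R4 ← R4 − (9/23)·R3: [0, 0, 0, 45/46]
R5 ← R5 − (11/46)·R3: [0, 0, 0, 315/46]
R5 ← R5 − (7)·R4: [0, 0, 0, 0]
4 nonzero rows, so rank(T) = 4.
T has 4 columns; by rank–nullity, nullity = 4 − 4 = 0.

0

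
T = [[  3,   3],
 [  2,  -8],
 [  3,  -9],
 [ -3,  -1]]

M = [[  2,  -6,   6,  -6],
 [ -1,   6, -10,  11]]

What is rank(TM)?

First compute TM:
[[  3,   0, -12,  15],
 [ 12, -60,  92, -100],
 [ 15, -72, 108, -117],
 [ -5,  12,  -8,   7]]
Now row reduce the product.
R2 ← R2 − (4)·R1: [0, -60, 140, -160]
R3 ← R3 − (5)·R1: [0, -72, 168, -192]
R4 ← R4 + (5/3)·R1: [0, 12, -28, 32]
R3 ← R3 − (6/5)·R2: [0, 0, 0, 0]
R4 ← R4 + (1/5)·R2: [0, 0, 0, 0]
2 nonzero rows, so rank(TM) = 2.

2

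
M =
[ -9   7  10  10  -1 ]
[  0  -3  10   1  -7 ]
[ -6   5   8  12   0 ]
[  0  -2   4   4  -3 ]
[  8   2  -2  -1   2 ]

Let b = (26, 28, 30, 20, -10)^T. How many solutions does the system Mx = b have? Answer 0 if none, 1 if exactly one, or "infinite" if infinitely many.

1

Row reduce the augmented matrix [M | b].
R3 ← R3 − (2/3)·R1: [0, 1/3, 4/3, 16/3, 2/3, 38/3]
R5 ← R5 + (8/9)·R1: [0, 74/9, 62/9, 71/9, 10/9, 118/9]
R3 ← R3 + (1/9)·R2: [0, 0, 22/9, 49/9, -1/9, 142/9]
R4 ← R4 − (2/3)·R2: [0, 0, -8/3, 10/3, 5/3, 4/3]
R5 ← R5 + (74/27)·R2: [0, 0, 926/27, 287/27, -488/27, 2426/27]
R4 ← R4 + (12/11)·R3: [0, 0, 0, 102/11, 17/11, 204/11]
R5 ← R5 − (463/33)·R3: [0, 0, 0, -2170/33, -545/33, -4340/33]
R5 ← R5 + (1085/153)·R4: [0, 0, 0, 0, -50/9, 0]
The echelon form has 5 nonzero rows, and every pivot lies in the first 5 columns, so rank(M) = rank([M|b]) = 5.
The system is consistent.
rank = 5 = number of unknowns, so the solution is unique.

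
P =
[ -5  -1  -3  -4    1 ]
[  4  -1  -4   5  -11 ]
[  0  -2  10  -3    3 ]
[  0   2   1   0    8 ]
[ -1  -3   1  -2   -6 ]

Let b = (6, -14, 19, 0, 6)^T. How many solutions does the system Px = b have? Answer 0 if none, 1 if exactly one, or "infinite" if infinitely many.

1

Row reduce the augmented matrix [P | b].
R2 ← R2 + (4/5)·R1: [0, -9/5, -32/5, 9/5, -51/5, -46/5]
R5 ← R5 − (1/5)·R1: [0, -14/5, 8/5, -6/5, -31/5, 24/5]
R3 ← R3 − (10/9)·R2: [0, 0, 154/9, -5, 43/3, 263/9]
R4 ← R4 + (10/9)·R2: [0, 0, -55/9, 2, -10/3, -92/9]
R5 ← R5 − (14/9)·R2: [0, 0, 104/9, -4, 29/3, 172/9]
R4 ← R4 + (5/14)·R3: [0, 0, 0, 3/14, 25/14, 3/14]
R5 ← R5 − (52/77)·R3: [0, 0, 0, -48/77, -1/77, -48/77]
R5 ← R5 + (32/11)·R4: [0, 0, 0, 0, 57/11, 0]
The echelon form has 5 nonzero rows, and every pivot lies in the first 5 columns, so rank(P) = rank([P|b]) = 5.
The system is consistent.
rank = 5 = number of unknowns, so the solution is unique.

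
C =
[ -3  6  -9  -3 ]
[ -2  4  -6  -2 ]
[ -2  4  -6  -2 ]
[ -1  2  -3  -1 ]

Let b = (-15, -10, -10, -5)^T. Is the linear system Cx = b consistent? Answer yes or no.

Row reduce the augmented matrix [C | b].
R2 ← R2 − (2/3)·R1: [0, 0, 0, 0, 0]
R3 ← R3 − (2/3)·R1: [0, 0, 0, 0, 0]
R4 ← R4 − (1/3)·R1: [0, 0, 0, 0, 0]
The echelon form has 1 nonzero rows, and every pivot lies in the first 4 columns, so rank(C) = rank([C|b]) = 1.
The system is consistent.

yes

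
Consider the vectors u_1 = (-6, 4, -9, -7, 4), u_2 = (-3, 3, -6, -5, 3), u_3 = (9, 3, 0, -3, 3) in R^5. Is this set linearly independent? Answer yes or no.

no

Form the matrix with these vectors as rows and row reduce.
R2 ← R2 − (1/2)·R1: [0, 1, -3/2, -3/2, 1]
R3 ← R3 + (3/2)·R1: [0, 9, -27/2, -27/2, 9]
R3 ← R3 − (9)·R2: [0, 0, 0, 0, 0]
2 nonzero rows, so the 3 vectors span a space of dimension 2.
Since 2 < 3, the vectors are linearly dependent.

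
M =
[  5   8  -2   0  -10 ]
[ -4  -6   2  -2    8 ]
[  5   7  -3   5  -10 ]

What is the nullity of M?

Row reduce to echelon form.
R2 ← R2 + (4/5)·R1: [0, 2/5, 2/5, -2, 0]
R3 ← R3 − R1: [0, -1, -1, 5, 0]
R3 ← R3 + (5/2)·R2: [0, 0, 0, 0, 0]
2 nonzero rows, so rank(M) = 2.
M has 5 columns; by rank–nullity, nullity = 5 − 2 = 3.

3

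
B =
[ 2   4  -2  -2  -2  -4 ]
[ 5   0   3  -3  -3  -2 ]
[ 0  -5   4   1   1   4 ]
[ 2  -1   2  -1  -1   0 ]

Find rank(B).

Row reduce to echelon form.
R2 ← R2 − (5/2)·R1: [0, -10, 8, 2, 2, 8]
R4 ← R4 − R1: [0, -5, 4, 1, 1, 4]
R3 ← R3 − (1/2)·R2: [0, 0, 0, 0, 0, 0]
R4 ← R4 − (1/2)·R2: [0, 0, 0, 0, 0, 0]
Echelon form has 2 nonzero rows, so rank(B) = 2.

2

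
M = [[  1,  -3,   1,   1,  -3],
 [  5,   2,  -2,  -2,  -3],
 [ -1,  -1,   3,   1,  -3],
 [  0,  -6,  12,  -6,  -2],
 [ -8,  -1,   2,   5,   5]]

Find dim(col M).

Row reduce to echelon form.
R2 ← R2 − (5)·R1: [0, 17, -7, -7, 12]
R3 ← R3 + R1: [0, -4, 4, 2, -6]
R5 ← R5 + (8)·R1: [0, -25, 10, 13, -19]
R3 ← R3 + (4/17)·R2: [0, 0, 40/17, 6/17, -54/17]
R4 ← R4 + (6/17)·R2: [0, 0, 162/17, -144/17, 38/17]
R5 ← R5 + (25/17)·R2: [0, 0, -5/17, 46/17, -23/17]
R4 ← R4 − (81/20)·R3: [0, 0, 0, -99/10, 151/10]
R5 ← R5 + (1/8)·R3: [0, 0, 0, 11/4, -7/4]
R5 ← R5 + (5/18)·R4: [0, 0, 0, 0, 22/9]
Echelon form has 5 nonzero rows, so rank(M) = 5.
The column space has dimension equal to the rank: 5.

5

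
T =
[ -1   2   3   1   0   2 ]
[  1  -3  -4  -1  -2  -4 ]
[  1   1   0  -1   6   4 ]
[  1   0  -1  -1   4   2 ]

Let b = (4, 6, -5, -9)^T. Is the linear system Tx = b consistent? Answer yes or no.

Row reduce the augmented matrix [T | b].
R2 ← R2 + R1: [0, -1, -1, 0, -2, -2, 10]
R3 ← R3 + R1: [0, 3, 3, 0, 6, 6, -1]
R4 ← R4 + R1: [0, 2, 2, 0, 4, 4, -5]
R3 ← R3 + (3)·R2: [0, 0, 0, 0, 0, 0, 29]
R4 ← R4 + (2)·R2: [0, 0, 0, 0, 0, 0, 15]
R4 ← R4 − (15/29)·R3: [0, 0, 0, 0, 0, 0, 0]
The echelon form has 3 nonzero rows; the last pivot sits in the augmented column, so rank(T) = 2 but rank([T|b]) = 3.
Since the ranks differ, the system is inconsistent.

no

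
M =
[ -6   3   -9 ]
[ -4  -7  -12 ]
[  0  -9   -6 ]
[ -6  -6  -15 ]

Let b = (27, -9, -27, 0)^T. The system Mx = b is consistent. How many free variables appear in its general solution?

1

Row reduce the augmented matrix [M | b].
R2 ← R2 − (2/3)·R1: [0, -9, -6, -27]
R4 ← R4 − R1: [0, -9, -6, -27]
R3 ← R3 − R2: [0, 0, 0, 0]
R4 ← R4 − R2: [0, 0, 0, 0]
The echelon form has 2 nonzero rows, and every pivot lies in the first 3 columns, so rank(M) = rank([M|b]) = 2.
The system is consistent.
Free variables = (unknowns) − (rank) = 3 − 2 = 1.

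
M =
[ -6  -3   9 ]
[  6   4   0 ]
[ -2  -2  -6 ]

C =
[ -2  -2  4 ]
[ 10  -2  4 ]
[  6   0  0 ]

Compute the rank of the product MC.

2

First compute MC:
[[ 36,  18, -36],
 [ 28, -20,  40],
 [-52,   8, -16]]
Now row reduce the product.
R2 ← R2 − (7/9)·R1: [0, -34, 68]
R3 ← R3 + (13/9)·R1: [0, 34, -68]
R3 ← R3 + R2: [0, 0, 0]
2 nonzero rows, so rank(MC) = 2.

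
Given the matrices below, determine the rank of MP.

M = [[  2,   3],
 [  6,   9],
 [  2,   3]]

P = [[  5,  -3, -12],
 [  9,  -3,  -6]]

First compute MP:
[[ 37, -15, -42],
 [111, -45, -126],
 [ 37, -15, -42]]
Now row reduce the product.
R2 ← R2 − (3)·R1: [0, 0, 0]
R3 ← R3 − R1: [0, 0, 0]
1 nonzero row, so rank(MP) = 1.

1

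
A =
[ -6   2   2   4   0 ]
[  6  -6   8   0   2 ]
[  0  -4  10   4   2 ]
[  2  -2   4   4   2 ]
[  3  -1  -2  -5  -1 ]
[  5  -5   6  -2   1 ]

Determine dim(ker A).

Row reduce to echelon form.
R2 ← R2 + R1: [0, -4, 10, 4, 2]
R4 ← R4 + (1/3)·R1: [0, -4/3, 14/3, 16/3, 2]
R5 ← R5 + (1/2)·R1: [0, 0, -1, -3, -1]
R6 ← R6 + (5/6)·R1: [0, -10/3, 23/3, 4/3, 1]
R3 ← R3 − R2: [0, 0, 0, 0, 0]
R4 ← R4 − (1/3)·R2: [0, 0, 4/3, 4, 4/3]
R6 ← R6 − (5/6)·R2: [0, 0, -2/3, -2, -2/3]
Swap R3 ↔ R4
R5 ← R5 + (3/4)·R3: [0, 0, 0, 0, 0]
R6 ← R6 + (1/2)·R3: [0, 0, 0, 0, 0]
3 nonzero rows, so rank(A) = 3.
A has 5 columns; by rank–nullity, nullity = 5 − 3 = 2.

2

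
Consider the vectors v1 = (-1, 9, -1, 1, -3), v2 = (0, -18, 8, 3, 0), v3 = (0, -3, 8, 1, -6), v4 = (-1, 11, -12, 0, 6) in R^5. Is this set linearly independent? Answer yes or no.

yes

Form the matrix with these vectors as rows and row reduce.
R4 ← R4 − R1: [0, 2, -11, -1, 9]
R3 ← R3 − (1/6)·R2: [0, 0, 20/3, 1/2, -6]
R4 ← R4 + (1/9)·R2: [0, 0, -91/9, -2/3, 9]
R4 ← R4 + (91/60)·R3: [0, 0, 0, 11/120, -1/10]
4 nonzero rows, so the 4 vectors span a space of dimension 4.
Since 4 = 4, the vectors are linearly independent.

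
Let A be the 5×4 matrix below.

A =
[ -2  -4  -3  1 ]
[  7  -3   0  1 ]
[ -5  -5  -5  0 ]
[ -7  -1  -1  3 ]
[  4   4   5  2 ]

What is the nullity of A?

1

Row reduce to echelon form.
R2 ← R2 + (7/2)·R1: [0, -17, -21/2, 9/2]
R3 ← R3 − (5/2)·R1: [0, 5, 5/2, -5/2]
R4 ← R4 − (7/2)·R1: [0, 13, 19/2, -1/2]
R5 ← R5 + (2)·R1: [0, -4, -1, 4]
R3 ← R3 + (5/17)·R2: [0, 0, -10/17, -20/17]
R4 ← R4 + (13/17)·R2: [0, 0, 25/17, 50/17]
R5 ← R5 − (4/17)·R2: [0, 0, 25/17, 50/17]
R4 ← R4 + (5/2)·R3: [0, 0, 0, 0]
R5 ← R5 + (5/2)·R3: [0, 0, 0, 0]
3 nonzero rows, so rank(A) = 3.
A has 4 columns; by rank–nullity, nullity = 4 − 3 = 1.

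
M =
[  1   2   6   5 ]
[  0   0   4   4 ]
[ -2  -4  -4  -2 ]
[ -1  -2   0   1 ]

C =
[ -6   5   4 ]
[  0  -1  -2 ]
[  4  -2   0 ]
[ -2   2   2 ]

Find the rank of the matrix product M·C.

First compute MC:
[[  8,   1,  10],
 [  8,   0,   8],
 [  0,  -2,  -4],
 [  4,  -1,   2]]
Now row reduce the product.
R2 ← R2 − R1: [0, -1, -2]
R4 ← R4 − (1/2)·R1: [0, -3/2, -3]
R3 ← R3 − (2)·R2: [0, 0, 0]
R4 ← R4 − (3/2)·R2: [0, 0, 0]
2 nonzero rows, so rank(MC) = 2.

2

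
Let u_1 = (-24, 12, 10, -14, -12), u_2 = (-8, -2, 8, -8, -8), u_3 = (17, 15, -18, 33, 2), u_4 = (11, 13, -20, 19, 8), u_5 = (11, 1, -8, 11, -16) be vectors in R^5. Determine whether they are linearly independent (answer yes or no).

Form the matrix with these vectors as rows and row reduce.
R2 ← R2 − (1/3)·R1: [0, -6, 14/3, -10/3, -4]
R3 ← R3 + (17/24)·R1: [0, 47/2, -131/12, 277/12, -13/2]
R4 ← R4 + (11/24)·R1: [0, 37/2, -185/12, 151/12, 5/2]
R5 ← R5 + (11/24)·R1: [0, 13/2, -41/12, 55/12, -43/2]
R3 ← R3 + (47/12)·R2: [0, 0, 265/36, 361/36, -133/6]
R4 ← R4 + (37/12)·R2: [0, 0, -37/36, 83/36, -59/6]
R5 ← R5 + (13/12)·R2: [0, 0, 59/36, 35/36, -155/6]
R4 ← R4 + (37/265)·R3: [0, 0, 0, 982/265, -3426/265]
R5 ← R5 − (59/265)·R3: [0, 0, 0, -334/265, -5538/265]
R5 ← R5 + (167/491)·R4: [0, 0, 0, 0, -12420/491]
5 nonzero rows, so the 5 vectors span a space of dimension 5.
Since 5 = 5, the vectors are linearly independent.

yes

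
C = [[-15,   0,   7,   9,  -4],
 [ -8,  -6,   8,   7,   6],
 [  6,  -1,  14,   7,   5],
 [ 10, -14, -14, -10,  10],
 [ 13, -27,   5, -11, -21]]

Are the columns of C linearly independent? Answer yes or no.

Row reduce C to echelon form.
R2 ← R2 − (8/15)·R1: [0, -6, 64/15, 11/5, 122/15]
R3 ← R3 + (2/5)·R1: [0, -1, 84/5, 53/5, 17/5]
R4 ← R4 + (2/3)·R1: [0, -14, -28/3, -4, 22/3]
R5 ← R5 + (13/15)·R1: [0, -27, 166/15, -16/5, -367/15]
R3 ← R3 − (1/6)·R2: [0, 0, 724/45, 307/30, 92/45]
R4 ← R4 − (7/3)·R2: [0, 0, -868/45, -137/15, -524/45]
R5 ← R5 − (9/2)·R2: [0, 0, -122/15, -131/10, -916/15]
R4 ← R4 + (217/181)·R3: [0, 0, 0, 1135/362, -1664/181]
R5 ← R5 + (183/362)·R3: [0, 0, 0, -5739/724, -10866/181]
R5 ← R5 + (5739/2270)·R4: [0, 0, 0, 0, -94518/1135]
5 pivots among 5 columns.
Every column is a pivot column, so the columns are linearly independent.

yes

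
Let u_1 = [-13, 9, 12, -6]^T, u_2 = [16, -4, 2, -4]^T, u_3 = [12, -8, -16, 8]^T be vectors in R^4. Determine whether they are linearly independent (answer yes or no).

yes

Form the matrix with these vectors as rows and row reduce.
R2 ← R2 + (16/13)·R1: [0, 92/13, 218/13, -148/13]
R3 ← R3 + (12/13)·R1: [0, 4/13, -64/13, 32/13]
R3 ← R3 − (1/23)·R2: [0, 0, -130/23, 68/23]
3 nonzero rows, so the 3 vectors span a space of dimension 3.
Since 3 = 3, the vectors are linearly independent.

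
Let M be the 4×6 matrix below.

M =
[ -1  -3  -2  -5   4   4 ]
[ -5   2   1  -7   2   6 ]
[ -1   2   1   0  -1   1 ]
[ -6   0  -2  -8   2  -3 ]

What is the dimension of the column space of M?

Row reduce to echelon form.
R2 ← R2 − (5)·R1: [0, 17, 11, 18, -18, -14]
R3 ← R3 − R1: [0, 5, 3, 5, -5, -3]
R4 ← R4 − (6)·R1: [0, 18, 10, 22, -22, -27]
R3 ← R3 − (5/17)·R2: [0, 0, -4/17, -5/17, 5/17, 19/17]
R4 ← R4 − (18/17)·R2: [0, 0, -28/17, 50/17, -50/17, -207/17]
R4 ← R4 − (7)·R3: [0, 0, 0, 5, -5, -20]
Echelon form has 4 nonzero rows, so rank(M) = 4.
The column space has dimension equal to the rank: 4.

4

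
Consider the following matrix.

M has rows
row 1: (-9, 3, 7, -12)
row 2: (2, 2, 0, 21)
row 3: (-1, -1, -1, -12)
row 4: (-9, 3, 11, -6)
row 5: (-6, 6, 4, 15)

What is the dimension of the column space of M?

Row reduce to echelon form.
R2 ← R2 + (2/9)·R1: [0, 8/3, 14/9, 55/3]
R3 ← R3 − (1/9)·R1: [0, -4/3, -16/9, -32/3]
R4 ← R4 − R1: [0, 0, 4, 6]
R5 ← R5 − (2/3)·R1: [0, 4, -2/3, 23]
R3 ← R3 + (1/2)·R2: [0, 0, -1, -3/2]
R5 ← R5 − (3/2)·R2: [0, 0, -3, -9/2]
R4 ← R4 + (4)·R3: [0, 0, 0, 0]
R5 ← R5 − (3)·R3: [0, 0, 0, 0]
Echelon form has 3 nonzero rows, so rank(M) = 3.
The column space has dimension equal to the rank: 3.

3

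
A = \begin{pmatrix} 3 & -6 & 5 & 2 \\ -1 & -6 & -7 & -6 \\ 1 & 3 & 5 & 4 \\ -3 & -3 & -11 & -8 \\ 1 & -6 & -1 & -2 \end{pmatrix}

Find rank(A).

2

Row reduce to echelon form.
R2 ← R2 + (1/3)·R1: [0, -8, -16/3, -16/3]
R3 ← R3 − (1/3)·R1: [0, 5, 10/3, 10/3]
R4 ← R4 + R1: [0, -9, -6, -6]
R5 ← R5 − (1/3)·R1: [0, -4, -8/3, -8/3]
R3 ← R3 + (5/8)·R2: [0, 0, 0, 0]
R4 ← R4 − (9/8)·R2: [0, 0, 0, 0]
R5 ← R5 − (1/2)·R2: [0, 0, 0, 0]
Echelon form has 2 nonzero rows, so rank(A) = 2.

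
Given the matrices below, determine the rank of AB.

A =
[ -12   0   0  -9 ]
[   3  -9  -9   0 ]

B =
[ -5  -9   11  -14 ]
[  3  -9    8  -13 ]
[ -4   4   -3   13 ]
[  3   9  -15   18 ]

2

First compute AB:
[[ 33,  27,   3,   6],
 [ -6,  18, -12, -42]]
Now row reduce the product.
R2 ← R2 + (2/11)·R1: [0, 252/11, -126/11, -450/11]
2 nonzero rows, so rank(AB) = 2.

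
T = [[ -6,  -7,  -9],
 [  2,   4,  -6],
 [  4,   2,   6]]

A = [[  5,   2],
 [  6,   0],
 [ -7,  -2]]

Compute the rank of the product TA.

First compute TA:
[[ -9,   6],
 [ 76,  16],
 [-10,  -4]]
Now row reduce the product.
R2 ← R2 + (76/9)·R1: [0, 200/3]
R3 ← R3 − (10/9)·R1: [0, -32/3]
R3 ← R3 + (4/25)·R2: [0, 0]
2 nonzero rows, so rank(TA) = 2.

2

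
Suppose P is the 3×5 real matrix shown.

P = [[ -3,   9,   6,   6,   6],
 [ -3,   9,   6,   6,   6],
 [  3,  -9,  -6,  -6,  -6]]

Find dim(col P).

Row reduce to echelon form.
R2 ← R2 − R1: [0, 0, 0, 0, 0]
R3 ← R3 + R1: [0, 0, 0, 0, 0]
Echelon form has 1 nonzero row, so rank(P) = 1.
The column space has dimension equal to the rank: 1.

1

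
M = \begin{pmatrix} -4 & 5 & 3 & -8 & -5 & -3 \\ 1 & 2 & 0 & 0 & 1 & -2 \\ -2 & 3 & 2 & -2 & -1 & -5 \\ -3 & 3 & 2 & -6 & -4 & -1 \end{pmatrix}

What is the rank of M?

3

Row reduce to echelon form.
R2 ← R2 + (1/4)·R1: [0, 13/4, 3/4, -2, -1/4, -11/4]
R3 ← R3 − (1/2)·R1: [0, 1/2, 1/2, 2, 3/2, -7/2]
R4 ← R4 − (3/4)·R1: [0, -3/4, -1/4, 0, -1/4, 5/4]
R3 ← R3 − (2/13)·R2: [0, 0, 5/13, 30/13, 20/13, -40/13]
R4 ← R4 + (3/13)·R2: [0, 0, -1/13, -6/13, -4/13, 8/13]
R4 ← R4 + (1/5)·R3: [0, 0, 0, 0, 0, 0]
Echelon form has 3 nonzero rows, so rank(M) = 3.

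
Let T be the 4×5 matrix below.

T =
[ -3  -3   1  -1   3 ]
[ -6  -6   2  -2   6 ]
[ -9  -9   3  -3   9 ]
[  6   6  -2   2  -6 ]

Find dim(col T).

1

Row reduce to echelon form.
R2 ← R2 − (2)·R1: [0, 0, 0, 0, 0]
R3 ← R3 − (3)·R1: [0, 0, 0, 0, 0]
R4 ← R4 + (2)·R1: [0, 0, 0, 0, 0]
Echelon form has 1 nonzero row, so rank(T) = 1.
The column space has dimension equal to the rank: 1.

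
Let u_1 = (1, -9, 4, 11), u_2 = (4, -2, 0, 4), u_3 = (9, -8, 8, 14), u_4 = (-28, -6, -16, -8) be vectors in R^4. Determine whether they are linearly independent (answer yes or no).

no

Form the matrix with these vectors as rows and row reduce.
R2 ← R2 − (4)·R1: [0, 34, -16, -40]
R3 ← R3 − (9)·R1: [0, 73, -28, -85]
R4 ← R4 + (28)·R1: [0, -258, 96, 300]
R3 ← R3 − (73/34)·R2: [0, 0, 108/17, 15/17]
R4 ← R4 + (129/17)·R2: [0, 0, -432/17, -60/17]
R4 ← R4 + (4)·R3: [0, 0, 0, 0]
3 nonzero rows, so the 4 vectors span a space of dimension 3.
Since 3 < 4, the vectors are linearly dependent.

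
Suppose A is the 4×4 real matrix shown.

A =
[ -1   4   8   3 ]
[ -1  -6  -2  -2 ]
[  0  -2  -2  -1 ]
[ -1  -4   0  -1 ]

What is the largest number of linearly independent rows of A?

Row reduce to echelon form.
R2 ← R2 − R1: [0, -10, -10, -5]
R4 ← R4 − R1: [0, -8, -8, -4]
R3 ← R3 − (1/5)·R2: [0, 0, 0, 0]
R4 ← R4 − (4/5)·R2: [0, 0, 0, 0]
Echelon form has 2 nonzero rows, so rank(A) = 2.
The rank gives the maximum number of linearly independent rows: 2.

2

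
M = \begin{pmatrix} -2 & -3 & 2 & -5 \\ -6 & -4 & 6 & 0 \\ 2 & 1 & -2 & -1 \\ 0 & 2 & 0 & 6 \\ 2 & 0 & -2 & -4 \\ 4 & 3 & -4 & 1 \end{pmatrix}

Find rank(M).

2

Row reduce to echelon form.
R2 ← R2 − (3)·R1: [0, 5, 0, 15]
R3 ← R3 + R1: [0, -2, 0, -6]
R5 ← R5 + R1: [0, -3, 0, -9]
R6 ← R6 + (2)·R1: [0, -3, 0, -9]
R3 ← R3 + (2/5)·R2: [0, 0, 0, 0]
R4 ← R4 − (2/5)·R2: [0, 0, 0, 0]
R5 ← R5 + (3/5)·R2: [0, 0, 0, 0]
R6 ← R6 + (3/5)·R2: [0, 0, 0, 0]
Echelon form has 2 nonzero rows, so rank(M) = 2.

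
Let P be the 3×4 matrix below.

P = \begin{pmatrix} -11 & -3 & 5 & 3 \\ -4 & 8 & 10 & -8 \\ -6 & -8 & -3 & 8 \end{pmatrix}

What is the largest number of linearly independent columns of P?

2

Row reduce to echelon form.
R2 ← R2 − (4/11)·R1: [0, 100/11, 90/11, -100/11]
R3 ← R3 − (6/11)·R1: [0, -70/11, -63/11, 70/11]
R3 ← R3 + (7/10)·R2: [0, 0, 0, 0]
Echelon form has 2 nonzero rows, so rank(P) = 2.
The rank gives the maximum number of linearly independent columns: 2.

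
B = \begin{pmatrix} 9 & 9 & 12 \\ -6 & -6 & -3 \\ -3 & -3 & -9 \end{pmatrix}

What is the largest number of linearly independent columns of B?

2

Row reduce to echelon form.
R2 ← R2 + (2/3)·R1: [0, 0, 5]
R3 ← R3 + (1/3)·R1: [0, 0, -5]
R3 ← R3 + R2: [0, 0, 0]
Echelon form has 2 nonzero rows, so rank(B) = 2.
The rank gives the maximum number of linearly independent columns: 2.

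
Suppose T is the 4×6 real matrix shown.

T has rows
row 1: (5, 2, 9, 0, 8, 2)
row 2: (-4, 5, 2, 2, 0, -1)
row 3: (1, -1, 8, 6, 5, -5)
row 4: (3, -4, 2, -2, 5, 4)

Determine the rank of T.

Row reduce to echelon form.
R2 ← R2 + (4/5)·R1: [0, 33/5, 46/5, 2, 32/5, 3/5]
R3 ← R3 − (1/5)·R1: [0, -7/5, 31/5, 6, 17/5, -27/5]
R4 ← R4 − (3/5)·R1: [0, -26/5, -17/5, -2, 1/5, 14/5]
R3 ← R3 + (7/33)·R2: [0, 0, 269/33, 212/33, 157/33, -58/11]
R4 ← R4 + (26/33)·R2: [0, 0, 127/33, -14/33, 173/33, 36/11]
R4 ← R4 − (127/269)·R3: [0, 0, 0, -930/269, 806/269, 1550/269]
Echelon form has 4 nonzero rows, so rank(T) = 4.

4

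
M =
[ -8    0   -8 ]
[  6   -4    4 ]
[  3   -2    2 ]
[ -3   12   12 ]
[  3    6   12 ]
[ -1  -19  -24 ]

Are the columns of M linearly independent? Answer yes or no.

yes

Row reduce M to echelon form.
R2 ← R2 + (3/4)·R1: [0, -4, -2]
R3 ← R3 + (3/8)·R1: [0, -2, -1]
R4 ← R4 − (3/8)·R1: [0, 12, 15]
R5 ← R5 + (3/8)·R1: [0, 6, 9]
R6 ← R6 − (1/8)·R1: [0, -19, -23]
R3 ← R3 − (1/2)·R2: [0, 0, 0]
R4 ← R4 + (3)·R2: [0, 0, 9]
R5 ← R5 + (3/2)·R2: [0, 0, 6]
R6 ← R6 − (19/4)·R2: [0, 0, -27/2]
Swap R3 ↔ R4
R5 ← R5 − (2/3)·R3: [0, 0, 0]
R6 ← R6 + (3/2)·R3: [0, 0, 0]
3 pivots among 3 columns.
Every column is a pivot column, so the columns are linearly independent.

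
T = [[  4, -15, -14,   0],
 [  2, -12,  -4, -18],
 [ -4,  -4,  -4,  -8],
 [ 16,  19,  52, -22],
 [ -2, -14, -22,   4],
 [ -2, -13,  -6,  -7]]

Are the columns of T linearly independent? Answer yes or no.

yes

Row reduce T to echelon form.
R2 ← R2 − (1/2)·R1: [0, -9/2, 3, -18]
R3 ← R3 + R1: [0, -19, -18, -8]
R4 ← R4 − (4)·R1: [0, 79, 108, -22]
R5 ← R5 + (1/2)·R1: [0, -43/2, -29, 4]
R6 ← R6 + (1/2)·R1: [0, -41/2, -13, -7]
R3 ← R3 − (38/9)·R2: [0, 0, -92/3, 68]
R4 ← R4 + (158/9)·R2: [0, 0, 482/3, -338]
R5 ← R5 − (43/9)·R2: [0, 0, -130/3, 90]
R6 ← R6 − (41/9)·R2: [0, 0, -80/3, 75]
R4 ← R4 + (241/46)·R3: [0, 0, 0, 420/23]
R5 ← R5 − (65/46)·R3: [0, 0, 0, -140/23]
R6 ← R6 − (20/23)·R3: [0, 0, 0, 365/23]
R5 ← R5 + (1/3)·R4: [0, 0, 0, 0]
R6 ← R6 − (73/84)·R4: [0, 0, 0, 0]
4 pivots among 4 columns.
Every column is a pivot column, so the columns are linearly independent.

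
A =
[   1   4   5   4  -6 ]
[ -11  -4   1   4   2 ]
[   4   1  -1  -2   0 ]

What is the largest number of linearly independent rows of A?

Row reduce to echelon form.
R2 ← R2 + (11)·R1: [0, 40, 56, 48, -64]
R3 ← R3 − (4)·R1: [0, -15, -21, -18, 24]
R3 ← R3 + (3/8)·R2: [0, 0, 0, 0, 0]
Echelon form has 2 nonzero rows, so rank(A) = 2.
The rank gives the maximum number of linearly independent rows: 2.

2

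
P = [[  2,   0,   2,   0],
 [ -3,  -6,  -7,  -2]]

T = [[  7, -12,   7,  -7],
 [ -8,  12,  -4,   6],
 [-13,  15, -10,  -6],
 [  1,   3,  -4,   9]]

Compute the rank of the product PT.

First compute PT:
[[-12,   6,  -6, -26],
 [116, -147,  81,   9]]
Now row reduce the product.
R2 ← R2 + (29/3)·R1: [0, -89, 23, -727/3]
2 nonzero rows, so rank(PT) = 2.

2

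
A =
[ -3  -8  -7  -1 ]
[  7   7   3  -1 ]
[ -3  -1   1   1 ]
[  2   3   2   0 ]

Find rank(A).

2

Row reduce to echelon form.
R2 ← R2 + (7/3)·R1: [0, -35/3, -40/3, -10/3]
R3 ← R3 − R1: [0, 7, 8, 2]
R4 ← R4 + (2/3)·R1: [0, -7/3, -8/3, -2/3]
R3 ← R3 + (3/5)·R2: [0, 0, 0, 0]
R4 ← R4 − (1/5)·R2: [0, 0, 0, 0]
Echelon form has 2 nonzero rows, so rank(A) = 2.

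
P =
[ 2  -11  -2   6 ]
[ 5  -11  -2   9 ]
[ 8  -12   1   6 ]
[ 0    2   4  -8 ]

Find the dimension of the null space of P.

Row reduce to echelon form.
R2 ← R2 − (5/2)·R1: [0, 33/2, 3, -6]
R3 ← R3 − (4)·R1: [0, 32, 9, -18]
R3 ← R3 − (64/33)·R2: [0, 0, 35/11, -70/11]
R4 ← R4 − (4/33)·R2: [0, 0, 40/11, -80/11]
R4 ← R4 − (8/7)·R3: [0, 0, 0, 0]
3 nonzero rows, so rank(P) = 3.
P has 4 columns; by rank–nullity, nullity = 4 − 3 = 1.

1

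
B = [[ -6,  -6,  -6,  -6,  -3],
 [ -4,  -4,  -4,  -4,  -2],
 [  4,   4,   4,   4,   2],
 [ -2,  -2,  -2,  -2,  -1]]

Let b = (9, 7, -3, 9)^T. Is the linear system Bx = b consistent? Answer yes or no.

no

Row reduce the augmented matrix [B | b].
R2 ← R2 − (2/3)·R1: [0, 0, 0, 0, 0, 1]
R3 ← R3 + (2/3)·R1: [0, 0, 0, 0, 0, 3]
R4 ← R4 − (1/3)·R1: [0, 0, 0, 0, 0, 6]
R3 ← R3 − (3)·R2: [0, 0, 0, 0, 0, 0]
R4 ← R4 − (6)·R2: [0, 0, 0, 0, 0, 0]
The echelon form has 2 nonzero rows; the last pivot sits in the augmented column, so rank(B) = 1 but rank([B|b]) = 2.
Since the ranks differ, the system is inconsistent.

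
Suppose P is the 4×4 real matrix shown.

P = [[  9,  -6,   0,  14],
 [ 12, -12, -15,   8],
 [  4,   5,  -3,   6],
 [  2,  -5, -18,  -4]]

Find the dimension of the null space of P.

0

Row reduce to echelon form.
R2 ← R2 − (4/3)·R1: [0, -4, -15, -32/3]
R3 ← R3 − (4/9)·R1: [0, 23/3, -3, -2/9]
R4 ← R4 − (2/9)·R1: [0, -11/3, -18, -64/9]
R3 ← R3 + (23/12)·R2: [0, 0, -127/4, -62/3]
R4 ← R4 − (11/12)·R2: [0, 0, -17/4, 8/3]
R4 ← R4 − (17/127)·R3: [0, 0, 0, 690/127]
4 nonzero rows, so rank(P) = 4.
P has 4 columns; by rank–nullity, nullity = 4 − 4 = 0.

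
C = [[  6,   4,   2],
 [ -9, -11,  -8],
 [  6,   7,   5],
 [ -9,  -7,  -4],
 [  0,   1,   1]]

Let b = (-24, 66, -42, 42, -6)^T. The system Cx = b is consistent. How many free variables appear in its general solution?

1

Row reduce the augmented matrix [C | b].
R2 ← R2 + (3/2)·R1: [0, -5, -5, 30]
R3 ← R3 − R1: [0, 3, 3, -18]
R4 ← R4 + (3/2)·R1: [0, -1, -1, 6]
R3 ← R3 + (3/5)·R2: [0, 0, 0, 0]
R4 ← R4 − (1/5)·R2: [0, 0, 0, 0]
R5 ← R5 + (1/5)·R2: [0, 0, 0, 0]
The echelon form has 2 nonzero rows, and every pivot lies in the first 3 columns, so rank(C) = rank([C|b]) = 2.
The system is consistent.
Free variables = (unknowns) − (rank) = 3 − 2 = 1.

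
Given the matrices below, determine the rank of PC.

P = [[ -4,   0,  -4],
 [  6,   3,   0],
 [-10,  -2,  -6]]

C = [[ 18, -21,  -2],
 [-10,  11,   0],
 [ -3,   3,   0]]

First compute PC:
[[-60,  72,   8],
 [ 78, -93, -12],
 [-142, 170,  20]]
Now row reduce the product.
R2 ← R2 + (13/10)·R1: [0, 3/5, -8/5]
R3 ← R3 − (71/30)·R1: [0, -2/5, 16/15]
R3 ← R3 + (2/3)·R2: [0, 0, 0]
2 nonzero rows, so rank(PC) = 2.

2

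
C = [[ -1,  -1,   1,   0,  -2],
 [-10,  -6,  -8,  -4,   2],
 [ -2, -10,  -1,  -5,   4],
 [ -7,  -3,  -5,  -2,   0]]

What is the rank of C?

Row reduce to echelon form.
R2 ← R2 − (10)·R1: [0, 4, -18, -4, 22]
R3 ← R3 − (2)·R1: [0, -8, -3, -5, 8]
R4 ← R4 − (7)·R1: [0, 4, -12, -2, 14]
R3 ← R3 + (2)·R2: [0, 0, -39, -13, 52]
R4 ← R4 − R2: [0, 0, 6, 2, -8]
R4 ← R4 + (2/13)·R3: [0, 0, 0, 0, 0]
Echelon form has 3 nonzero rows, so rank(C) = 3.

3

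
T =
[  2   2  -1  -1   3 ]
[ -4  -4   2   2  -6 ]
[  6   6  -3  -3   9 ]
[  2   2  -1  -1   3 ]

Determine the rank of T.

Row reduce to echelon form.
R2 ← R2 + (2)·R1: [0, 0, 0, 0, 0]
R3 ← R3 − (3)·R1: [0, 0, 0, 0, 0]
R4 ← R4 − R1: [0, 0, 0, 0, 0]
Echelon form has 1 nonzero row, so rank(T) = 1.

1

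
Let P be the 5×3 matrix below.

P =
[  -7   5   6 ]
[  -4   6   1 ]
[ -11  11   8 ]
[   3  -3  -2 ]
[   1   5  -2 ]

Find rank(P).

3

Row reduce to echelon form.
R2 ← R2 − (4/7)·R1: [0, 22/7, -17/7]
R3 ← R3 − (11/7)·R1: [0, 22/7, -10/7]
R4 ← R4 + (3/7)·R1: [0, -6/7, 4/7]
R5 ← R5 + (1/7)·R1: [0, 40/7, -8/7]
R3 ← R3 − R2: [0, 0, 1]
R4 ← R4 + (3/11)·R2: [0, 0, -1/11]
R5 ← R5 − (20/11)·R2: [0, 0, 36/11]
R4 ← R4 + (1/11)·R3: [0, 0, 0]
R5 ← R5 − (36/11)·R3: [0, 0, 0]
Echelon form has 3 nonzero rows, so rank(P) = 3.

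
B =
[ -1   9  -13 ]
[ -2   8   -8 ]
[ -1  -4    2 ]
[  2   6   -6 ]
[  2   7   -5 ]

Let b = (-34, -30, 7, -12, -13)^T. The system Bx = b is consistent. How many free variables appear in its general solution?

Row reduce the augmented matrix [B | b].
R2 ← R2 − (2)·R1: [0, -10, 18, 38]
R3 ← R3 − R1: [0, -13, 15, 41]
R4 ← R4 + (2)·R1: [0, 24, -32, -80]
R5 ← R5 + (2)·R1: [0, 25, -31, -81]
R3 ← R3 − (13/10)·R2: [0, 0, -42/5, -42/5]
R4 ← R4 + (12/5)·R2: [0, 0, 56/5, 56/5]
R5 ← R5 + (5/2)·R2: [0, 0, 14, 14]
R4 ← R4 + (4/3)·R3: [0, 0, 0, 0]
R5 ← R5 + (5/3)·R3: [0, 0, 0, 0]
The echelon form has 3 nonzero rows, and every pivot lies in the first 3 columns, so rank(B) = rank([B|b]) = 3.
The system is consistent.
Free variables = (unknowns) − (rank) = 3 − 3 = 0.

0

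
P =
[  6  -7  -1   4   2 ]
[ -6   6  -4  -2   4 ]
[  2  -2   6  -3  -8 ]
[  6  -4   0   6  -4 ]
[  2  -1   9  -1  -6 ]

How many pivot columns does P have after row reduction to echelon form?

Row reduce to echelon form.
R2 ← R2 + R1: [0, -1, -5, 2, 6]
R3 ← R3 − (1/3)·R1: [0, 1/3, 19/3, -13/3, -26/3]
R4 ← R4 − R1: [0, 3, 1, 2, -6]
R5 ← R5 − (1/3)·R1: [0, 4/3, 28/3, -7/3, -20/3]
R3 ← R3 + (1/3)·R2: [0, 0, 14/3, -11/3, -20/3]
R4 ← R4 + (3)·R2: [0, 0, -14, 8, 12]
R5 ← R5 + (4/3)·R2: [0, 0, 8/3, 1/3, 4/3]
R4 ← R4 + (3)·R3: [0, 0, 0, -3, -8]
R5 ← R5 − (4/7)·R3: [0, 0, 0, 17/7, 36/7]
R5 ← R5 + (17/21)·R4: [0, 0, 0, 0, -4/3]
Echelon form has 5 nonzero rows, so rank(P) = 5.
Each nonzero row contributes one pivot column: 5 pivot columns.

5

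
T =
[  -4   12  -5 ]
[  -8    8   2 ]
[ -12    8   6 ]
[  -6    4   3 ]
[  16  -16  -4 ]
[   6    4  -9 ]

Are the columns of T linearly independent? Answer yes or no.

no

Row reduce T to echelon form.
R2 ← R2 − (2)·R1: [0, -16, 12]
R3 ← R3 − (3)·R1: [0, -28, 21]
R4 ← R4 − (3/2)·R1: [0, -14, 21/2]
R5 ← R5 + (4)·R1: [0, 32, -24]
R6 ← R6 + (3/2)·R1: [0, 22, -33/2]
R3 ← R3 − (7/4)·R2: [0, 0, 0]
R4 ← R4 − (7/8)·R2: [0, 0, 0]
R5 ← R5 + (2)·R2: [0, 0, 0]
R6 ← R6 + (11/8)·R2: [0, 0, 0]
2 pivots among 3 columns.
Only 2 < 3 pivot columns, so the columns are linearly dependent.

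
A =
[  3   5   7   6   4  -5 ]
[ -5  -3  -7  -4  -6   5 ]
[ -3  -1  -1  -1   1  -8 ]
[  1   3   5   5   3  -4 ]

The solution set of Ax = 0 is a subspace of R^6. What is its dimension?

Row reduce to echelon form.
R2 ← R2 + (5/3)·R1: [0, 16/3, 14/3, 6, 2/3, -10/3]
R3 ← R3 + R1: [0, 4, 6, 5, 5, -13]
R4 ← R4 − (1/3)·R1: [0, 4/3, 8/3, 3, 5/3, -7/3]
R3 ← R3 − (3/4)·R2: [0, 0, 5/2, 1/2, 9/2, -21/2]
R4 ← R4 − (1/4)·R2: [0, 0, 3/2, 3/2, 3/2, -3/2]
R4 ← R4 − (3/5)·R3: [0, 0, 0, 6/5, -6/5, 24/5]
4 nonzero rows, so rank(A) = 4.
A has 6 columns; by rank–nullity, nullity = 6 − 4 = 2.

2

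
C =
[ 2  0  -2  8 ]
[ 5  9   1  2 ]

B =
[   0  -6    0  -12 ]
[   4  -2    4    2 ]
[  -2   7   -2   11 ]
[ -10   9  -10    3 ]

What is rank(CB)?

2

First compute CB:
[[-76,  46, -76, -22],
 [ 14, -23,  14, -25]]
Now row reduce the product.
R2 ← R2 + (7/38)·R1: [0, -276/19, 0, -552/19]
2 nonzero rows, so rank(CB) = 2.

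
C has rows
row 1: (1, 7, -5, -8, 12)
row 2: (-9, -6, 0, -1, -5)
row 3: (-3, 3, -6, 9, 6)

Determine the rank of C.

3

Row reduce to echelon form.
R2 ← R2 + (9)·R1: [0, 57, -45, -73, 103]
R3 ← R3 + (3)·R1: [0, 24, -21, -15, 42]
R3 ← R3 − (8/19)·R2: [0, 0, -39/19, 299/19, -26/19]
Echelon form has 3 nonzero rows, so rank(C) = 3.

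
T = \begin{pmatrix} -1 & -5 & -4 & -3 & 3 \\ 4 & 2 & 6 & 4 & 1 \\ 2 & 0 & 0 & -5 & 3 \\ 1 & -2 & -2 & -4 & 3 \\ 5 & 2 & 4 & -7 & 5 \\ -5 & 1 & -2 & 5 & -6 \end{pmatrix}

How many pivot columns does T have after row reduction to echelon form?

4

Row reduce to echelon form.
R2 ← R2 + (4)·R1: [0, -18, -10, -8, 13]
R3 ← R3 + (2)·R1: [0, -10, -8, -11, 9]
R4 ← R4 + R1: [0, -7, -6, -7, 6]
R5 ← R5 + (5)·R1: [0, -23, -16, -22, 20]
R6 ← R6 − (5)·R1: [0, 26, 18, 20, -21]
R3 ← R3 − (5/9)·R2: [0, 0, -22/9, -59/9, 16/9]
R4 ← R4 − (7/18)·R2: [0, 0, -19/9, -35/9, 17/18]
R5 ← R5 − (23/18)·R2: [0, 0, -29/9, -106/9, 61/18]
R6 ← R6 + (13/9)·R2: [0, 0, 32/9, 76/9, -20/9]
R4 ← R4 − (19/22)·R3: [0, 0, 0, 39/22, -13/22]
R5 ← R5 − (29/22)·R3: [0, 0, 0, -69/22, 23/22]
R6 ← R6 + (16/11)·R3: [0, 0, 0, -12/11, 4/11]
R5 ← R5 + (23/13)·R4: [0, 0, 0, 0, 0]
R6 ← R6 + (8/13)·R4: [0, 0, 0, 0, 0]
Echelon form has 4 nonzero rows, so rank(T) = 4.
Each nonzero row contributes one pivot column: 4 pivot columns.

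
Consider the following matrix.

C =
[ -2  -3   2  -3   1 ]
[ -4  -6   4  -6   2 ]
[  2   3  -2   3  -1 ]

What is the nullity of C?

4

Row reduce to echelon form.
R2 ← R2 − (2)·R1: [0, 0, 0, 0, 0]
R3 ← R3 + R1: [0, 0, 0, 0, 0]
1 nonzero row, so rank(C) = 1.
C has 5 columns; by rank–nullity, nullity = 5 − 1 = 4.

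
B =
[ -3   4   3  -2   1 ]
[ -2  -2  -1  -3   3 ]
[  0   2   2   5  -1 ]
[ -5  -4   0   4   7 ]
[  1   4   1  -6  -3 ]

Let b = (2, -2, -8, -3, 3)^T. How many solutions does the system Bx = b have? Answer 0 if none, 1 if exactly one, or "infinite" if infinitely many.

0

Row reduce the augmented matrix [B | b].
R2 ← R2 − (2/3)·R1: [0, -14/3, -3, -5/3, 7/3, -10/3]
R4 ← R4 − (5/3)·R1: [0, -32/3, -5, 22/3, 16/3, -19/3]
R5 ← R5 + (1/3)·R1: [0, 16/3, 2, -20/3, -8/3, 11/3]
R3 ← R3 + (3/7)·R2: [0, 0, 5/7, 30/7, 0, -66/7]
R4 ← R4 − (16/7)·R2: [0, 0, 13/7, 78/7, 0, 9/7]
R5 ← R5 + (8/7)·R2: [0, 0, -10/7, -60/7, 0, -1/7]
R4 ← R4 − (13/5)·R3: [0, 0, 0, 0, 0, 129/5]
R5 ← R5 + (2)·R3: [0, 0, 0, 0, 0, -19]
R5 ← R5 + (95/129)·R4: [0, 0, 0, 0, 0, 0]
The echelon form has 4 nonzero rows; the last pivot sits in the augmented column, so rank(B) = 3 but rank([B|b]) = 4.
Since the ranks differ, the system is inconsistent.
It has no solutions.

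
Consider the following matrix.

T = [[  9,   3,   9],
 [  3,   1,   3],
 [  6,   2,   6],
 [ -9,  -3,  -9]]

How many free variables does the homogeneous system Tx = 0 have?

2

Row reduce to echelon form.
R2 ← R2 − (1/3)·R1: [0, 0, 0]
R3 ← R3 − (2/3)·R1: [0, 0, 0]
R4 ← R4 + R1: [0, 0, 0]
1 nonzero row, so rank(T) = 1.
T has 3 columns; by rank–nullity, nullity = 3 − 1 = 2.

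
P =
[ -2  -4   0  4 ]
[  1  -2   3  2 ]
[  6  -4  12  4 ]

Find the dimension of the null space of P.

2

Row reduce to echelon form.
R2 ← R2 + (1/2)·R1: [0, -4, 3, 4]
R3 ← R3 + (3)·R1: [0, -16, 12, 16]
R3 ← R3 − (4)·R2: [0, 0, 0, 0]
2 nonzero rows, so rank(P) = 2.
P has 4 columns; by rank–nullity, nullity = 4 − 2 = 2.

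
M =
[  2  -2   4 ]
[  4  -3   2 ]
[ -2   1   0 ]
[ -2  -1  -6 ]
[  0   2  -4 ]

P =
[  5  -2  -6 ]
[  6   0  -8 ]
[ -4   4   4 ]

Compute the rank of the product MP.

2

First compute MP:
[[-18,  12,  20],
 [ -6,   0,   8],
 [ -4,   4,   4],
 [  8, -20,  -4],
 [ 28, -16, -32]]
Now row reduce the product.
R2 ← R2 − (1/3)·R1: [0, -4, 4/3]
R3 ← R3 − (2/9)·R1: [0, 4/3, -4/9]
R4 ← R4 + (4/9)·R1: [0, -44/3, 44/9]
R5 ← R5 + (14/9)·R1: [0, 8/3, -8/9]
R3 ← R3 + (1/3)·R2: [0, 0, 0]
R4 ← R4 − (11/3)·R2: [0, 0, 0]
R5 ← R5 + (2/3)·R2: [0, 0, 0]
2 nonzero rows, so rank(MP) = 2.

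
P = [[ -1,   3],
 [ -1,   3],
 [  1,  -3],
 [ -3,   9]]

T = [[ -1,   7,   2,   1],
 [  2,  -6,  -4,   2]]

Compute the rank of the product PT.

First compute PT:
[[  7, -25, -14,   5],
 [  7, -25, -14,   5],
 [ -7,  25,  14,  -5],
 [ 21, -75, -42,  15]]
Now row reduce the product.
R2 ← R2 − R1: [0, 0, 0, 0]
R3 ← R3 + R1: [0, 0, 0, 0]
R4 ← R4 − (3)·R1: [0, 0, 0, 0]
1 nonzero row, so rank(PT) = 1.

1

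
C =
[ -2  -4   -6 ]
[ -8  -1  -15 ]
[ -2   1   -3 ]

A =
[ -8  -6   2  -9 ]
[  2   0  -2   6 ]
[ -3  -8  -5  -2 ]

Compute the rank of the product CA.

2

First compute CA:
[[ 26,  60,  34,   6],
 [107, 168,  61,  96],
 [ 27,  36,   9,  30]]
Now row reduce the product.
R2 ← R2 − (107/26)·R1: [0, -1026/13, -1026/13, 927/13]
R3 ← R3 − (27/26)·R1: [0, -342/13, -342/13, 309/13]
R3 ← R3 − (1/3)·R2: [0, 0, 0, 0]
2 nonzero rows, so rank(CA) = 2.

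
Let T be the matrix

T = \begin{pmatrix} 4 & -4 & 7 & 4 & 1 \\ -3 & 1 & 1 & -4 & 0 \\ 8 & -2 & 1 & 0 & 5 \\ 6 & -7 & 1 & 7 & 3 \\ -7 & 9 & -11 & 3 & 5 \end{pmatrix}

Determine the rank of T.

Row reduce to echelon form.
R2 ← R2 + (3/4)·R1: [0, -2, 25/4, -1, 3/4]
R3 ← R3 − (2)·R1: [0, 6, -13, -8, 3]
R4 ← R4 − (3/2)·R1: [0, -1, -19/2, 1, 3/2]
R5 ← R5 + (7/4)·R1: [0, 2, 5/4, 10, 27/4]
R3 ← R3 + (3)·R2: [0, 0, 23/4, -11, 21/4]
R4 ← R4 − (1/2)·R2: [0, 0, -101/8, 3/2, 9/8]
R5 ← R5 + R2: [0, 0, 15/2, 9, 15/2]
R4 ← R4 + (101/46)·R3: [0, 0, 0, -521/23, 291/23]
R5 ← R5 − (30/23)·R3: [0, 0, 0, 537/23, 15/23]
R5 ← R5 + (537/521)·R4: [0, 0, 0, 0, 7134/521]
Echelon form has 5 nonzero rows, so rank(T) = 5.

5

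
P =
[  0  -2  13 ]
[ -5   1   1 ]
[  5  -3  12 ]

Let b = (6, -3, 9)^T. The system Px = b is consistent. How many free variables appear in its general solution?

1

Row reduce the augmented matrix [P | b].
Swap R1 ↔ R2
R3 ← R3 + R1: [0, -2, 13, 6]
R3 ← R3 − R2: [0, 0, 0, 0]
The echelon form has 2 nonzero rows, and every pivot lies in the first 3 columns, so rank(P) = rank([P|b]) = 2.
The system is consistent.
Free variables = (unknowns) − (rank) = 3 − 2 = 1.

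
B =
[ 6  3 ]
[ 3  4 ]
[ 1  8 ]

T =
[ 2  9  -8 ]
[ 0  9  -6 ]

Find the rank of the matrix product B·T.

2

First compute BT:
[[ 12,  81, -66],
 [  6,  63, -48],
 [  2,  81, -56]]
Now row reduce the product.
R2 ← R2 − (1/2)·R1: [0, 45/2, -15]
R3 ← R3 − (1/6)·R1: [0, 135/2, -45]
R3 ← R3 − (3)·R2: [0, 0, 0]
2 nonzero rows, so rank(BT) = 2.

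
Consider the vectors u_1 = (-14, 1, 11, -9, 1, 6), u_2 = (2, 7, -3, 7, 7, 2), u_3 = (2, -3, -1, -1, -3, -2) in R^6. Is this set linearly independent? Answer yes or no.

no

Form the matrix with these vectors as rows and row reduce.
R2 ← R2 + (1/7)·R1: [0, 50/7, -10/7, 40/7, 50/7, 20/7]
R3 ← R3 + (1/7)·R1: [0, -20/7, 4/7, -16/7, -20/7, -8/7]
R3 ← R3 + (2/5)·R2: [0, 0, 0, 0, 0, 0]
2 nonzero rows, so the 3 vectors span a space of dimension 2.
Since 2 < 3, the vectors are linearly dependent.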